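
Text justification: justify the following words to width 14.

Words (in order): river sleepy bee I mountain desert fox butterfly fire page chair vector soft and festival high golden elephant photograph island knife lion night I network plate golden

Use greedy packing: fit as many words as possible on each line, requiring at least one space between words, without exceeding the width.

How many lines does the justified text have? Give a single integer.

Line 1: ['river', 'sleepy'] (min_width=12, slack=2)
Line 2: ['bee', 'I', 'mountain'] (min_width=14, slack=0)
Line 3: ['desert', 'fox'] (min_width=10, slack=4)
Line 4: ['butterfly', 'fire'] (min_width=14, slack=0)
Line 5: ['page', 'chair'] (min_width=10, slack=4)
Line 6: ['vector', 'soft'] (min_width=11, slack=3)
Line 7: ['and', 'festival'] (min_width=12, slack=2)
Line 8: ['high', 'golden'] (min_width=11, slack=3)
Line 9: ['elephant'] (min_width=8, slack=6)
Line 10: ['photograph'] (min_width=10, slack=4)
Line 11: ['island', 'knife'] (min_width=12, slack=2)
Line 12: ['lion', 'night', 'I'] (min_width=12, slack=2)
Line 13: ['network', 'plate'] (min_width=13, slack=1)
Line 14: ['golden'] (min_width=6, slack=8)
Total lines: 14

Answer: 14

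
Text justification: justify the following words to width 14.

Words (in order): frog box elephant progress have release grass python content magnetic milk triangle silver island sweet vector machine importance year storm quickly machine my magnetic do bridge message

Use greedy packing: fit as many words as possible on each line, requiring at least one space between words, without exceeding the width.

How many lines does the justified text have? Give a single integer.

Answer: 16

Derivation:
Line 1: ['frog', 'box'] (min_width=8, slack=6)
Line 2: ['elephant'] (min_width=8, slack=6)
Line 3: ['progress', 'have'] (min_width=13, slack=1)
Line 4: ['release', 'grass'] (min_width=13, slack=1)
Line 5: ['python', 'content'] (min_width=14, slack=0)
Line 6: ['magnetic', 'milk'] (min_width=13, slack=1)
Line 7: ['triangle'] (min_width=8, slack=6)
Line 8: ['silver', 'island'] (min_width=13, slack=1)
Line 9: ['sweet', 'vector'] (min_width=12, slack=2)
Line 10: ['machine'] (min_width=7, slack=7)
Line 11: ['importance'] (min_width=10, slack=4)
Line 12: ['year', 'storm'] (min_width=10, slack=4)
Line 13: ['quickly'] (min_width=7, slack=7)
Line 14: ['machine', 'my'] (min_width=10, slack=4)
Line 15: ['magnetic', 'do'] (min_width=11, slack=3)
Line 16: ['bridge', 'message'] (min_width=14, slack=0)
Total lines: 16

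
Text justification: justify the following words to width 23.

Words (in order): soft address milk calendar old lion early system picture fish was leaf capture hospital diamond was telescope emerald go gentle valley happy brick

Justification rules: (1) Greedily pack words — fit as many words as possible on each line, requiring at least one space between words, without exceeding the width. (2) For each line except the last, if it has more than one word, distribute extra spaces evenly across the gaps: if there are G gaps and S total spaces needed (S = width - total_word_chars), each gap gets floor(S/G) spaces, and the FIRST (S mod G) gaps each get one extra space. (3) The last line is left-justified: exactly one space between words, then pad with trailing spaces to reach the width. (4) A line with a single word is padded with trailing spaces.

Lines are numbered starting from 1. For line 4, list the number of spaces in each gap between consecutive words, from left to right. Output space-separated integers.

Line 1: ['soft', 'address', 'milk'] (min_width=17, slack=6)
Line 2: ['calendar', 'old', 'lion', 'early'] (min_width=23, slack=0)
Line 3: ['system', 'picture', 'fish', 'was'] (min_width=23, slack=0)
Line 4: ['leaf', 'capture', 'hospital'] (min_width=21, slack=2)
Line 5: ['diamond', 'was', 'telescope'] (min_width=21, slack=2)
Line 6: ['emerald', 'go', 'gentle'] (min_width=17, slack=6)
Line 7: ['valley', 'happy', 'brick'] (min_width=18, slack=5)

Answer: 2 2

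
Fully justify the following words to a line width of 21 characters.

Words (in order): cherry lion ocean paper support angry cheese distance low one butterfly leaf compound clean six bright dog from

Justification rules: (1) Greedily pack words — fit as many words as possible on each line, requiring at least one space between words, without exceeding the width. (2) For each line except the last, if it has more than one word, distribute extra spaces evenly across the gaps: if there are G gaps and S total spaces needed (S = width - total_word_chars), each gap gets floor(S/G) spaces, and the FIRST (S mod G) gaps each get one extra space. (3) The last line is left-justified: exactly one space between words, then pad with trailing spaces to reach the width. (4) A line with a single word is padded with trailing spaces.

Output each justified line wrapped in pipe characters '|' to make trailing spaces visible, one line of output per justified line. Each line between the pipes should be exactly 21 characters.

Answer: |cherry   lion   ocean|
|paper  support  angry|
|cheese  distance  low|
|one   butterfly  leaf|
|compound   clean  six|
|bright dog from      |

Derivation:
Line 1: ['cherry', 'lion', 'ocean'] (min_width=17, slack=4)
Line 2: ['paper', 'support', 'angry'] (min_width=19, slack=2)
Line 3: ['cheese', 'distance', 'low'] (min_width=19, slack=2)
Line 4: ['one', 'butterfly', 'leaf'] (min_width=18, slack=3)
Line 5: ['compound', 'clean', 'six'] (min_width=18, slack=3)
Line 6: ['bright', 'dog', 'from'] (min_width=15, slack=6)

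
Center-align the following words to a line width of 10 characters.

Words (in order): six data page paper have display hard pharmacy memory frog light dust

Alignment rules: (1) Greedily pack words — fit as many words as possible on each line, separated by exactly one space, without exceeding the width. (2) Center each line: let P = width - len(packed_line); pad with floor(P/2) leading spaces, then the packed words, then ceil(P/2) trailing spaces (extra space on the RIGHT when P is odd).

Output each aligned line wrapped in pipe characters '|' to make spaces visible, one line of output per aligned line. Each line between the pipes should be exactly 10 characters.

Answer: | six data |
|page paper|
|   have   |
| display  |
|   hard   |
| pharmacy |
|  memory  |
|frog light|
|   dust   |

Derivation:
Line 1: ['six', 'data'] (min_width=8, slack=2)
Line 2: ['page', 'paper'] (min_width=10, slack=0)
Line 3: ['have'] (min_width=4, slack=6)
Line 4: ['display'] (min_width=7, slack=3)
Line 5: ['hard'] (min_width=4, slack=6)
Line 6: ['pharmacy'] (min_width=8, slack=2)
Line 7: ['memory'] (min_width=6, slack=4)
Line 8: ['frog', 'light'] (min_width=10, slack=0)
Line 9: ['dust'] (min_width=4, slack=6)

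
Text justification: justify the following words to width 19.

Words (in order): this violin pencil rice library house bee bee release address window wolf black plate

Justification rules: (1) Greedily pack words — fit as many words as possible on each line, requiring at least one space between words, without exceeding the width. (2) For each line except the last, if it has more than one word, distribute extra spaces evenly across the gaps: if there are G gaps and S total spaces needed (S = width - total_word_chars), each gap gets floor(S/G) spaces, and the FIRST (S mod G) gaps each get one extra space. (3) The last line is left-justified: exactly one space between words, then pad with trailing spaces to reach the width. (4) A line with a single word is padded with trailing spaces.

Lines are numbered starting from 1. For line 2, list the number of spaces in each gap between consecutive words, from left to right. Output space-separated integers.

Line 1: ['this', 'violin', 'pencil'] (min_width=18, slack=1)
Line 2: ['rice', 'library', 'house'] (min_width=18, slack=1)
Line 3: ['bee', 'bee', 'release'] (min_width=15, slack=4)
Line 4: ['address', 'window', 'wolf'] (min_width=19, slack=0)
Line 5: ['black', 'plate'] (min_width=11, slack=8)

Answer: 2 1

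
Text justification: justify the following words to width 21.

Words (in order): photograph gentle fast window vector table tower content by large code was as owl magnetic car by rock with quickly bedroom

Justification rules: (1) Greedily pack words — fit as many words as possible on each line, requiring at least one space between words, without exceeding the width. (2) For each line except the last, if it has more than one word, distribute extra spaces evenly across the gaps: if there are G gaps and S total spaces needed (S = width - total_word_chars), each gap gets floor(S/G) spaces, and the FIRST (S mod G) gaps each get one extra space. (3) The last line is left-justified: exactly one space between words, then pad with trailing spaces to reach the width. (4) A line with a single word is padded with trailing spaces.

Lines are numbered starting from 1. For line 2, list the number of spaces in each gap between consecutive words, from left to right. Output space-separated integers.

Line 1: ['photograph', 'gentle'] (min_width=17, slack=4)
Line 2: ['fast', 'window', 'vector'] (min_width=18, slack=3)
Line 3: ['table', 'tower', 'content'] (min_width=19, slack=2)
Line 4: ['by', 'large', 'code', 'was', 'as'] (min_width=20, slack=1)
Line 5: ['owl', 'magnetic', 'car', 'by'] (min_width=19, slack=2)
Line 6: ['rock', 'with', 'quickly'] (min_width=17, slack=4)
Line 7: ['bedroom'] (min_width=7, slack=14)

Answer: 3 2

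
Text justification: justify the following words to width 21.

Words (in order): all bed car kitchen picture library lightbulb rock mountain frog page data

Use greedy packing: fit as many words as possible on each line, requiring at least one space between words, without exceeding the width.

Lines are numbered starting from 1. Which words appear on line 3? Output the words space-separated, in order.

Answer: lightbulb rock

Derivation:
Line 1: ['all', 'bed', 'car', 'kitchen'] (min_width=19, slack=2)
Line 2: ['picture', 'library'] (min_width=15, slack=6)
Line 3: ['lightbulb', 'rock'] (min_width=14, slack=7)
Line 4: ['mountain', 'frog', 'page'] (min_width=18, slack=3)
Line 5: ['data'] (min_width=4, slack=17)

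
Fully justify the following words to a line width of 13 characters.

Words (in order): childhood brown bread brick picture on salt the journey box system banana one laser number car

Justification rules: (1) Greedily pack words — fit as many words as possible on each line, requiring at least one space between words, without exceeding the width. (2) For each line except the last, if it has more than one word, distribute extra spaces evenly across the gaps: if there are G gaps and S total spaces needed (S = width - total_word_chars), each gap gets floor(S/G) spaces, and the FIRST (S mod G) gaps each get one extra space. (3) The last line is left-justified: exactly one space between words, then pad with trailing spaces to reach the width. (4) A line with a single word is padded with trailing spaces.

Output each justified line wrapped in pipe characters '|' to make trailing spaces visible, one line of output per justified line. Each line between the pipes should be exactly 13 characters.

Answer: |childhood    |
|brown   bread|
|brick picture|
|on  salt  the|
|journey   box|
|system banana|
|one     laser|
|number car   |

Derivation:
Line 1: ['childhood'] (min_width=9, slack=4)
Line 2: ['brown', 'bread'] (min_width=11, slack=2)
Line 3: ['brick', 'picture'] (min_width=13, slack=0)
Line 4: ['on', 'salt', 'the'] (min_width=11, slack=2)
Line 5: ['journey', 'box'] (min_width=11, slack=2)
Line 6: ['system', 'banana'] (min_width=13, slack=0)
Line 7: ['one', 'laser'] (min_width=9, slack=4)
Line 8: ['number', 'car'] (min_width=10, slack=3)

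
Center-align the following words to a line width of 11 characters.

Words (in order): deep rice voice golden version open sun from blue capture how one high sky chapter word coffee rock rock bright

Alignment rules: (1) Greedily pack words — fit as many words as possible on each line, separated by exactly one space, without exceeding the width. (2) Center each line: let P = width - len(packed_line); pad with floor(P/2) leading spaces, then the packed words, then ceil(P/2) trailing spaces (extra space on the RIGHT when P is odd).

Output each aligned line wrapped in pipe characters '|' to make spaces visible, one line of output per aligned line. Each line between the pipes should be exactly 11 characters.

Answer: | deep rice |
|   voice   |
|  golden   |
|  version  |
| open sun  |
| from blue |
|capture how|
| one high  |
|sky chapter|
|word coffee|
| rock rock |
|  bright   |

Derivation:
Line 1: ['deep', 'rice'] (min_width=9, slack=2)
Line 2: ['voice'] (min_width=5, slack=6)
Line 3: ['golden'] (min_width=6, slack=5)
Line 4: ['version'] (min_width=7, slack=4)
Line 5: ['open', 'sun'] (min_width=8, slack=3)
Line 6: ['from', 'blue'] (min_width=9, slack=2)
Line 7: ['capture', 'how'] (min_width=11, slack=0)
Line 8: ['one', 'high'] (min_width=8, slack=3)
Line 9: ['sky', 'chapter'] (min_width=11, slack=0)
Line 10: ['word', 'coffee'] (min_width=11, slack=0)
Line 11: ['rock', 'rock'] (min_width=9, slack=2)
Line 12: ['bright'] (min_width=6, slack=5)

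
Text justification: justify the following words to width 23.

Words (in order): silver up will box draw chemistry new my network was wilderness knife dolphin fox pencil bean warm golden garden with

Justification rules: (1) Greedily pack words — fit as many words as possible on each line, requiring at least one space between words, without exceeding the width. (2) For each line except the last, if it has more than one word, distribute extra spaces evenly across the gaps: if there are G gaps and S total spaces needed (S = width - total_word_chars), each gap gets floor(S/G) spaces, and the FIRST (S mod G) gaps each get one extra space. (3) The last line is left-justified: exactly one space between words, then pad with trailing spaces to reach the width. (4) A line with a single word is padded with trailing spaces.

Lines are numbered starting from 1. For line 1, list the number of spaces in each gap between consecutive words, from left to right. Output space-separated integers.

Answer: 1 1 1 1

Derivation:
Line 1: ['silver', 'up', 'will', 'box', 'draw'] (min_width=23, slack=0)
Line 2: ['chemistry', 'new', 'my'] (min_width=16, slack=7)
Line 3: ['network', 'was', 'wilderness'] (min_width=22, slack=1)
Line 4: ['knife', 'dolphin', 'fox'] (min_width=17, slack=6)
Line 5: ['pencil', 'bean', 'warm', 'golden'] (min_width=23, slack=0)
Line 6: ['garden', 'with'] (min_width=11, slack=12)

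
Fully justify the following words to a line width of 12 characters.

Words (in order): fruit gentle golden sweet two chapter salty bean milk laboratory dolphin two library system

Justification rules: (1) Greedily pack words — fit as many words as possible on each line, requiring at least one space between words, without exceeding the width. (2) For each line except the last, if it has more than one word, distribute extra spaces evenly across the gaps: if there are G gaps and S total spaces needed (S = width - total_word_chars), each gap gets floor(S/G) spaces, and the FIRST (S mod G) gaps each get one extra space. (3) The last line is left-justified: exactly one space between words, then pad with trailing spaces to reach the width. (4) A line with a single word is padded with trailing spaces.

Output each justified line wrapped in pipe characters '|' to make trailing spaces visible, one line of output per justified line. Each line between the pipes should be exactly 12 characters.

Line 1: ['fruit', 'gentle'] (min_width=12, slack=0)
Line 2: ['golden', 'sweet'] (min_width=12, slack=0)
Line 3: ['two', 'chapter'] (min_width=11, slack=1)
Line 4: ['salty', 'bean'] (min_width=10, slack=2)
Line 5: ['milk'] (min_width=4, slack=8)
Line 6: ['laboratory'] (min_width=10, slack=2)
Line 7: ['dolphin', 'two'] (min_width=11, slack=1)
Line 8: ['library'] (min_width=7, slack=5)
Line 9: ['system'] (min_width=6, slack=6)

Answer: |fruit gentle|
|golden sweet|
|two  chapter|
|salty   bean|
|milk        |
|laboratory  |
|dolphin  two|
|library     |
|system      |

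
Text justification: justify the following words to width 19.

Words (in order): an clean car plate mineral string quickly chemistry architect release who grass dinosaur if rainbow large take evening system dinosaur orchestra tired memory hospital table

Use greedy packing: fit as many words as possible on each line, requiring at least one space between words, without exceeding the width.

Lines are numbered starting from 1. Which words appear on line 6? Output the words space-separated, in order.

Answer: if rainbow large

Derivation:
Line 1: ['an', 'clean', 'car', 'plate'] (min_width=18, slack=1)
Line 2: ['mineral', 'string'] (min_width=14, slack=5)
Line 3: ['quickly', 'chemistry'] (min_width=17, slack=2)
Line 4: ['architect', 'release'] (min_width=17, slack=2)
Line 5: ['who', 'grass', 'dinosaur'] (min_width=18, slack=1)
Line 6: ['if', 'rainbow', 'large'] (min_width=16, slack=3)
Line 7: ['take', 'evening', 'system'] (min_width=19, slack=0)
Line 8: ['dinosaur', 'orchestra'] (min_width=18, slack=1)
Line 9: ['tired', 'memory'] (min_width=12, slack=7)
Line 10: ['hospital', 'table'] (min_width=14, slack=5)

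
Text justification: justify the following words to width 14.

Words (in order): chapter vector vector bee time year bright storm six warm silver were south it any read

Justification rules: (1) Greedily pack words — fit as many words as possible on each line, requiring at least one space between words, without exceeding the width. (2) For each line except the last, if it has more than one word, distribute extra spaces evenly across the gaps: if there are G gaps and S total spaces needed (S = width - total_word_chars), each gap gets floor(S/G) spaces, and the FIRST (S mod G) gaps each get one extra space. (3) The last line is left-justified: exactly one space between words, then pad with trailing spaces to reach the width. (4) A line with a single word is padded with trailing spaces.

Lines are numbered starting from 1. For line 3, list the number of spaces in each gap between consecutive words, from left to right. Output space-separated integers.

Answer: 6

Derivation:
Line 1: ['chapter', 'vector'] (min_width=14, slack=0)
Line 2: ['vector', 'bee'] (min_width=10, slack=4)
Line 3: ['time', 'year'] (min_width=9, slack=5)
Line 4: ['bright', 'storm'] (min_width=12, slack=2)
Line 5: ['six', 'warm'] (min_width=8, slack=6)
Line 6: ['silver', 'were'] (min_width=11, slack=3)
Line 7: ['south', 'it', 'any'] (min_width=12, slack=2)
Line 8: ['read'] (min_width=4, slack=10)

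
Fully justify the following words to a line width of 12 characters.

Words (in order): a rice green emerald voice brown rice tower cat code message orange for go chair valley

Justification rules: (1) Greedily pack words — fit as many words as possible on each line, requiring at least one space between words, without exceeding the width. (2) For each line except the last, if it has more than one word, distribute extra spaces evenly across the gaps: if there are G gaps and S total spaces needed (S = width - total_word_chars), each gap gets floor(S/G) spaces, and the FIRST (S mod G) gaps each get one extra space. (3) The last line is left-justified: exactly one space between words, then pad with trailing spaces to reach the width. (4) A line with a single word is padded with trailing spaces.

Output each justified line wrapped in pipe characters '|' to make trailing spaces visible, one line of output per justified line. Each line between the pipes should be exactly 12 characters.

Line 1: ['a', 'rice', 'green'] (min_width=12, slack=0)
Line 2: ['emerald'] (min_width=7, slack=5)
Line 3: ['voice', 'brown'] (min_width=11, slack=1)
Line 4: ['rice', 'tower'] (min_width=10, slack=2)
Line 5: ['cat', 'code'] (min_width=8, slack=4)
Line 6: ['message'] (min_width=7, slack=5)
Line 7: ['orange', 'for'] (min_width=10, slack=2)
Line 8: ['go', 'chair'] (min_width=8, slack=4)
Line 9: ['valley'] (min_width=6, slack=6)

Answer: |a rice green|
|emerald     |
|voice  brown|
|rice   tower|
|cat     code|
|message     |
|orange   for|
|go     chair|
|valley      |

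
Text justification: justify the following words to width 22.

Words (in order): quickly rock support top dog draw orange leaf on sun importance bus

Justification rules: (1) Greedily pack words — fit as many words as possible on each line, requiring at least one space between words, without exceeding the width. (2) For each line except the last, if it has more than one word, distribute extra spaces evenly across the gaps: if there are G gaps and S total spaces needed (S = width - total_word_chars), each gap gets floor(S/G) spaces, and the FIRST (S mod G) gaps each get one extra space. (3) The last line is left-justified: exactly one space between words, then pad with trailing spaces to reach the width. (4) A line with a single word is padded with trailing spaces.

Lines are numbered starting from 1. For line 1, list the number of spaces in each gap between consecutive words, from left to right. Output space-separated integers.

Line 1: ['quickly', 'rock', 'support'] (min_width=20, slack=2)
Line 2: ['top', 'dog', 'draw', 'orange'] (min_width=19, slack=3)
Line 3: ['leaf', 'on', 'sun', 'importance'] (min_width=22, slack=0)
Line 4: ['bus'] (min_width=3, slack=19)

Answer: 2 2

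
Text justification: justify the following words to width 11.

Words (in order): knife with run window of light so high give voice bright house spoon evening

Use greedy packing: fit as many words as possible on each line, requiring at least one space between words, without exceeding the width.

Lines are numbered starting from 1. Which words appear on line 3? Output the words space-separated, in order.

Line 1: ['knife', 'with'] (min_width=10, slack=1)
Line 2: ['run', 'window'] (min_width=10, slack=1)
Line 3: ['of', 'light', 'so'] (min_width=11, slack=0)
Line 4: ['high', 'give'] (min_width=9, slack=2)
Line 5: ['voice'] (min_width=5, slack=6)
Line 6: ['bright'] (min_width=6, slack=5)
Line 7: ['house', 'spoon'] (min_width=11, slack=0)
Line 8: ['evening'] (min_width=7, slack=4)

Answer: of light so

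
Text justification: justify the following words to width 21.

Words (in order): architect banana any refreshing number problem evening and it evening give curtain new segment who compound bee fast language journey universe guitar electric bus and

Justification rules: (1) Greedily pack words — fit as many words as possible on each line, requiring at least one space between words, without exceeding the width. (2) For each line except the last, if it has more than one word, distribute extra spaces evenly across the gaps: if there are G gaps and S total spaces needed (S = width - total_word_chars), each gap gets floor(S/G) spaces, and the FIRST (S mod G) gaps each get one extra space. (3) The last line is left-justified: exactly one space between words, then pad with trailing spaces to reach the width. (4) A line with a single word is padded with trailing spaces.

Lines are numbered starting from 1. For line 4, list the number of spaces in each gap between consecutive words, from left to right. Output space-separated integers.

Answer: 4 4

Derivation:
Line 1: ['architect', 'banana', 'any'] (min_width=20, slack=1)
Line 2: ['refreshing', 'number'] (min_width=17, slack=4)
Line 3: ['problem', 'evening', 'and'] (min_width=19, slack=2)
Line 4: ['it', 'evening', 'give'] (min_width=15, slack=6)
Line 5: ['curtain', 'new', 'segment'] (min_width=19, slack=2)
Line 6: ['who', 'compound', 'bee', 'fast'] (min_width=21, slack=0)
Line 7: ['language', 'journey'] (min_width=16, slack=5)
Line 8: ['universe', 'guitar'] (min_width=15, slack=6)
Line 9: ['electric', 'bus', 'and'] (min_width=16, slack=5)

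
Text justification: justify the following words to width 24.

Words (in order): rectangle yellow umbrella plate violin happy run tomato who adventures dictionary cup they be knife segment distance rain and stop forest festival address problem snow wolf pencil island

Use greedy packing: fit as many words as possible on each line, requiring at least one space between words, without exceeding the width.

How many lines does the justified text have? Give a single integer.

Answer: 9

Derivation:
Line 1: ['rectangle', 'yellow'] (min_width=16, slack=8)
Line 2: ['umbrella', 'plate', 'violin'] (min_width=21, slack=3)
Line 3: ['happy', 'run', 'tomato', 'who'] (min_width=20, slack=4)
Line 4: ['adventures', 'dictionary'] (min_width=21, slack=3)
Line 5: ['cup', 'they', 'be', 'knife'] (min_width=17, slack=7)
Line 6: ['segment', 'distance', 'rain'] (min_width=21, slack=3)
Line 7: ['and', 'stop', 'forest', 'festival'] (min_width=24, slack=0)
Line 8: ['address', 'problem', 'snow'] (min_width=20, slack=4)
Line 9: ['wolf', 'pencil', 'island'] (min_width=18, slack=6)
Total lines: 9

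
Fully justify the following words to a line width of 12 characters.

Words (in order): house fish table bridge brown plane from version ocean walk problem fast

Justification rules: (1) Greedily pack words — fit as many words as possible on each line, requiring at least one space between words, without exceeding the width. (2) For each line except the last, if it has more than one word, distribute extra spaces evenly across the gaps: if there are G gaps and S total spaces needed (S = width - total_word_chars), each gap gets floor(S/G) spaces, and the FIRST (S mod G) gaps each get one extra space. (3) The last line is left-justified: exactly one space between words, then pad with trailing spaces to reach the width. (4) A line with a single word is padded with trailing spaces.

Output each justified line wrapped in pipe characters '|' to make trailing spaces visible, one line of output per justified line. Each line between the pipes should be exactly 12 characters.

Answer: |house   fish|
|table bridge|
|brown  plane|
|from version|
|ocean   walk|
|problem fast|

Derivation:
Line 1: ['house', 'fish'] (min_width=10, slack=2)
Line 2: ['table', 'bridge'] (min_width=12, slack=0)
Line 3: ['brown', 'plane'] (min_width=11, slack=1)
Line 4: ['from', 'version'] (min_width=12, slack=0)
Line 5: ['ocean', 'walk'] (min_width=10, slack=2)
Line 6: ['problem', 'fast'] (min_width=12, slack=0)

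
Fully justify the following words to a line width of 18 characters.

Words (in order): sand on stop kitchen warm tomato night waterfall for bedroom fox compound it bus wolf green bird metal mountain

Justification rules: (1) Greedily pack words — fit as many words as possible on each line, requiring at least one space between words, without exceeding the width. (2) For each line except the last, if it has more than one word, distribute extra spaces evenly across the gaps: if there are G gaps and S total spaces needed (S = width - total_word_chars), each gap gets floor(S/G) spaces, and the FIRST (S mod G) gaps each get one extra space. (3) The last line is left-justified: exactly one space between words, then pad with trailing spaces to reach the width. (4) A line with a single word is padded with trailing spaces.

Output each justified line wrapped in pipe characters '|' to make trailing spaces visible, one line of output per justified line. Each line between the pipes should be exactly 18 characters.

Line 1: ['sand', 'on', 'stop'] (min_width=12, slack=6)
Line 2: ['kitchen', 'warm'] (min_width=12, slack=6)
Line 3: ['tomato', 'night'] (min_width=12, slack=6)
Line 4: ['waterfall', 'for'] (min_width=13, slack=5)
Line 5: ['bedroom', 'fox'] (min_width=11, slack=7)
Line 6: ['compound', 'it', 'bus'] (min_width=15, slack=3)
Line 7: ['wolf', 'green', 'bird'] (min_width=15, slack=3)
Line 8: ['metal', 'mountain'] (min_width=14, slack=4)

Answer: |sand    on    stop|
|kitchen       warm|
|tomato       night|
|waterfall      for|
|bedroom        fox|
|compound   it  bus|
|wolf   green  bird|
|metal mountain    |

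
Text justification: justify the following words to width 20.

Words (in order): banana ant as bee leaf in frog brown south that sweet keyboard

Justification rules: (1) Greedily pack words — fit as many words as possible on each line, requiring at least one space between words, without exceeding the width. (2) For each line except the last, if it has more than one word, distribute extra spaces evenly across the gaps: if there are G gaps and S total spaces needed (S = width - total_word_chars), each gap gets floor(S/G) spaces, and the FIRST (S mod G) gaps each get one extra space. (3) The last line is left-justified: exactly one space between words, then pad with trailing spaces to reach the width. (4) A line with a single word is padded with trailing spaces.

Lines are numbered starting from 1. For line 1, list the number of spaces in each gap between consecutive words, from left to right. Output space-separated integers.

Line 1: ['banana', 'ant', 'as', 'bee'] (min_width=17, slack=3)
Line 2: ['leaf', 'in', 'frog', 'brown'] (min_width=18, slack=2)
Line 3: ['south', 'that', 'sweet'] (min_width=16, slack=4)
Line 4: ['keyboard'] (min_width=8, slack=12)

Answer: 2 2 2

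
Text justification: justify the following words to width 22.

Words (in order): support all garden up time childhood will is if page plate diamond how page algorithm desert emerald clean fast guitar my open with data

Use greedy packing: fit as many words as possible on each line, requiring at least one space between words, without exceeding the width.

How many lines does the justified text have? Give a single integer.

Answer: 7

Derivation:
Line 1: ['support', 'all', 'garden', 'up'] (min_width=21, slack=1)
Line 2: ['time', 'childhood', 'will', 'is'] (min_width=22, slack=0)
Line 3: ['if', 'page', 'plate', 'diamond'] (min_width=21, slack=1)
Line 4: ['how', 'page', 'algorithm'] (min_width=18, slack=4)
Line 5: ['desert', 'emerald', 'clean'] (min_width=20, slack=2)
Line 6: ['fast', 'guitar', 'my', 'open'] (min_width=19, slack=3)
Line 7: ['with', 'data'] (min_width=9, slack=13)
Total lines: 7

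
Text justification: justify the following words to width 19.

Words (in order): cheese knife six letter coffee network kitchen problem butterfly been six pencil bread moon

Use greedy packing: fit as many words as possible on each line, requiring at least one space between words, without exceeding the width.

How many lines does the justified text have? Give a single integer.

Answer: 6

Derivation:
Line 1: ['cheese', 'knife', 'six'] (min_width=16, slack=3)
Line 2: ['letter', 'coffee'] (min_width=13, slack=6)
Line 3: ['network', 'kitchen'] (min_width=15, slack=4)
Line 4: ['problem', 'butterfly'] (min_width=17, slack=2)
Line 5: ['been', 'six', 'pencil'] (min_width=15, slack=4)
Line 6: ['bread', 'moon'] (min_width=10, slack=9)
Total lines: 6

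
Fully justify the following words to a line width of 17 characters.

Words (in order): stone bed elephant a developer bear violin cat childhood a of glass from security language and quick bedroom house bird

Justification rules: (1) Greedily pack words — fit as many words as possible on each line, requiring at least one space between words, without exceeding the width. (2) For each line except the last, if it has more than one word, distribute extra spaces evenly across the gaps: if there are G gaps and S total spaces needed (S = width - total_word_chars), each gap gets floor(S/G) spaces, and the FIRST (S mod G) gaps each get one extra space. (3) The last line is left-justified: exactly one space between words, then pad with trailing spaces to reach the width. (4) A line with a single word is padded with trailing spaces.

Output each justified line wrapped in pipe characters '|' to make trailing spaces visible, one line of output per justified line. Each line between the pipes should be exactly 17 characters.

Answer: |stone         bed|
|elephant        a|
|developer    bear|
|violin        cat|
|childhood   a  of|
|glass        from|
|security language|
|and quick bedroom|
|house bird       |

Derivation:
Line 1: ['stone', 'bed'] (min_width=9, slack=8)
Line 2: ['elephant', 'a'] (min_width=10, slack=7)
Line 3: ['developer', 'bear'] (min_width=14, slack=3)
Line 4: ['violin', 'cat'] (min_width=10, slack=7)
Line 5: ['childhood', 'a', 'of'] (min_width=14, slack=3)
Line 6: ['glass', 'from'] (min_width=10, slack=7)
Line 7: ['security', 'language'] (min_width=17, slack=0)
Line 8: ['and', 'quick', 'bedroom'] (min_width=17, slack=0)
Line 9: ['house', 'bird'] (min_width=10, slack=7)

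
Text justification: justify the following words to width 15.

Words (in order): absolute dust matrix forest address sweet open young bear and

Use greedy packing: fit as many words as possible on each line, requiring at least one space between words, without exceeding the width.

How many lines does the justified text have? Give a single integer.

Answer: 5

Derivation:
Line 1: ['absolute', 'dust'] (min_width=13, slack=2)
Line 2: ['matrix', 'forest'] (min_width=13, slack=2)
Line 3: ['address', 'sweet'] (min_width=13, slack=2)
Line 4: ['open', 'young', 'bear'] (min_width=15, slack=0)
Line 5: ['and'] (min_width=3, slack=12)
Total lines: 5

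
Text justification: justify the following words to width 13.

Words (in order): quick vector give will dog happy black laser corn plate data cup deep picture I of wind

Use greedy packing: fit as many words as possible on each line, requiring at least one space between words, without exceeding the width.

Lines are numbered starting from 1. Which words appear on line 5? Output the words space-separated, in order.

Answer: plate data

Derivation:
Line 1: ['quick', 'vector'] (min_width=12, slack=1)
Line 2: ['give', 'will', 'dog'] (min_width=13, slack=0)
Line 3: ['happy', 'black'] (min_width=11, slack=2)
Line 4: ['laser', 'corn'] (min_width=10, slack=3)
Line 5: ['plate', 'data'] (min_width=10, slack=3)
Line 6: ['cup', 'deep'] (min_width=8, slack=5)
Line 7: ['picture', 'I', 'of'] (min_width=12, slack=1)
Line 8: ['wind'] (min_width=4, slack=9)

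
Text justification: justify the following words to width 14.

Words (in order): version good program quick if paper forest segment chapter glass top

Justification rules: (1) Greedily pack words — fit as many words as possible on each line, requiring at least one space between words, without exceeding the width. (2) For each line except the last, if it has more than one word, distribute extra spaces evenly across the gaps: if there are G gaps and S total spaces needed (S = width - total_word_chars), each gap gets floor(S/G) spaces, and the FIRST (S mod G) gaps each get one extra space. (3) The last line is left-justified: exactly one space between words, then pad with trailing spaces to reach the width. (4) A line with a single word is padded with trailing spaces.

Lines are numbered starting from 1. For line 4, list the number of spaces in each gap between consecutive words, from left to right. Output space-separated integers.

Line 1: ['version', 'good'] (min_width=12, slack=2)
Line 2: ['program', 'quick'] (min_width=13, slack=1)
Line 3: ['if', 'paper'] (min_width=8, slack=6)
Line 4: ['forest', 'segment'] (min_width=14, slack=0)
Line 5: ['chapter', 'glass'] (min_width=13, slack=1)
Line 6: ['top'] (min_width=3, slack=11)

Answer: 1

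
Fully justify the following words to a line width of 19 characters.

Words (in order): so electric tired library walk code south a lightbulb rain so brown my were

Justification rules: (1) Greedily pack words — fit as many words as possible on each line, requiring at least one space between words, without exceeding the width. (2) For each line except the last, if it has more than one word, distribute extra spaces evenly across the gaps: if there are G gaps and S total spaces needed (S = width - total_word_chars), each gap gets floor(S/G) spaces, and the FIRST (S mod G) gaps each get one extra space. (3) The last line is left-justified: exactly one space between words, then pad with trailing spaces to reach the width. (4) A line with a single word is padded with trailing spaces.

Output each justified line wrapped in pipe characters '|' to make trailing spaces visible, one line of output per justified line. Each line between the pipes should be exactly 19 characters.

Answer: |so  electric  tired|
|library  walk  code|
|south  a  lightbulb|
|rain  so  brown  my|
|were               |

Derivation:
Line 1: ['so', 'electric', 'tired'] (min_width=17, slack=2)
Line 2: ['library', 'walk', 'code'] (min_width=17, slack=2)
Line 3: ['south', 'a', 'lightbulb'] (min_width=17, slack=2)
Line 4: ['rain', 'so', 'brown', 'my'] (min_width=16, slack=3)
Line 5: ['were'] (min_width=4, slack=15)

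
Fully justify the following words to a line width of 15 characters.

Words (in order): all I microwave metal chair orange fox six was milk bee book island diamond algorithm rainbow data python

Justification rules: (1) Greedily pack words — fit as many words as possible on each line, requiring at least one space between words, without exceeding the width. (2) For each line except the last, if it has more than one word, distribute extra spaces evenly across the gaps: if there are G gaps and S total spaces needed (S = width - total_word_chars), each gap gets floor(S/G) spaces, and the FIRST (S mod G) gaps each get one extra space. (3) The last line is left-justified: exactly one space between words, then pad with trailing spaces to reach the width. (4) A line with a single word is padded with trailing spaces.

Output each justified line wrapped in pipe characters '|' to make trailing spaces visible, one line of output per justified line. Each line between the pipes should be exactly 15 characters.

Answer: |all I microwave|
|metal     chair|
|orange  fox six|
|was   milk  bee|
|book     island|
|diamond        |
|algorithm      |
|rainbow    data|
|python         |

Derivation:
Line 1: ['all', 'I', 'microwave'] (min_width=15, slack=0)
Line 2: ['metal', 'chair'] (min_width=11, slack=4)
Line 3: ['orange', 'fox', 'six'] (min_width=14, slack=1)
Line 4: ['was', 'milk', 'bee'] (min_width=12, slack=3)
Line 5: ['book', 'island'] (min_width=11, slack=4)
Line 6: ['diamond'] (min_width=7, slack=8)
Line 7: ['algorithm'] (min_width=9, slack=6)
Line 8: ['rainbow', 'data'] (min_width=12, slack=3)
Line 9: ['python'] (min_width=6, slack=9)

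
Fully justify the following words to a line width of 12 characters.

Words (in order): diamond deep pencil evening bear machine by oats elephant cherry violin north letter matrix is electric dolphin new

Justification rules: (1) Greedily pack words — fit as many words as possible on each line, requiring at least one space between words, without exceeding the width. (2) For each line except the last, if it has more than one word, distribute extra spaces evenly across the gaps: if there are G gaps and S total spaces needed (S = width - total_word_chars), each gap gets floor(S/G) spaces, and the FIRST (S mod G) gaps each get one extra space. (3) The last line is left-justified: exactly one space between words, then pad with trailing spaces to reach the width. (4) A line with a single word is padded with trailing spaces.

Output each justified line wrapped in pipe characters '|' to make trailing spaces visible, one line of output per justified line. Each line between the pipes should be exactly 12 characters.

Answer: |diamond deep|
|pencil      |
|evening bear|
|machine   by|
|oats        |
|elephant    |
|cherry      |
|violin north|
|letter      |
|matrix    is|
|electric    |
|dolphin new |

Derivation:
Line 1: ['diamond', 'deep'] (min_width=12, slack=0)
Line 2: ['pencil'] (min_width=6, slack=6)
Line 3: ['evening', 'bear'] (min_width=12, slack=0)
Line 4: ['machine', 'by'] (min_width=10, slack=2)
Line 5: ['oats'] (min_width=4, slack=8)
Line 6: ['elephant'] (min_width=8, slack=4)
Line 7: ['cherry'] (min_width=6, slack=6)
Line 8: ['violin', 'north'] (min_width=12, slack=0)
Line 9: ['letter'] (min_width=6, slack=6)
Line 10: ['matrix', 'is'] (min_width=9, slack=3)
Line 11: ['electric'] (min_width=8, slack=4)
Line 12: ['dolphin', 'new'] (min_width=11, slack=1)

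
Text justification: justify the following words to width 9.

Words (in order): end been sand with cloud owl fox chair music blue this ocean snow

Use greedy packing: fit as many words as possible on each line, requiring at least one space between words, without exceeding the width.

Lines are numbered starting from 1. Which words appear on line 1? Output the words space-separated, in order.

Answer: end been

Derivation:
Line 1: ['end', 'been'] (min_width=8, slack=1)
Line 2: ['sand', 'with'] (min_width=9, slack=0)
Line 3: ['cloud', 'owl'] (min_width=9, slack=0)
Line 4: ['fox', 'chair'] (min_width=9, slack=0)
Line 5: ['music'] (min_width=5, slack=4)
Line 6: ['blue', 'this'] (min_width=9, slack=0)
Line 7: ['ocean'] (min_width=5, slack=4)
Line 8: ['snow'] (min_width=4, slack=5)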